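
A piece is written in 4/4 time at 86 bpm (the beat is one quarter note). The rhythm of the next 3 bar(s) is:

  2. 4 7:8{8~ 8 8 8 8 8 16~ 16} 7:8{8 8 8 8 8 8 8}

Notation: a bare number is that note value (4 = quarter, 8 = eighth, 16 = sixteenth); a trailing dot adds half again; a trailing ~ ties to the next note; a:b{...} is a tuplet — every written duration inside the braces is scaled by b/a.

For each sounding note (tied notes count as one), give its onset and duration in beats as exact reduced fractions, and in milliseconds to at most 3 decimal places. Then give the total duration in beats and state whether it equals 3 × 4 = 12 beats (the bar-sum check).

1) 0.0ms=0b +2093.023ms=3b
2) 2093.023ms=3b +697.674ms=1b
3) 2790.698ms=4b +797.342ms=8/7b
4) 3588.04ms=36/7b +398.671ms=4/7b
5) 3986.711ms=40/7b +398.671ms=4/7b
6) 4385.382ms=44/7b +398.671ms=4/7b
7) 4784.053ms=48/7b +398.671ms=4/7b
8) 5182.724ms=52/7b +398.671ms=4/7b
9) 5581.395ms=8b +398.671ms=4/7b
10) 5980.066ms=60/7b +398.671ms=4/7b
11) 6378.738ms=64/7b +398.671ms=4/7b
12) 6777.409ms=68/7b +398.671ms=4/7b
13) 7176.08ms=72/7b +398.671ms=4/7b
14) 7574.751ms=76/7b +398.671ms=4/7b
15) 7973.422ms=80/7b +398.671ms=4/7b
Σ=12b of 12 (86bpm 4/4) — PASS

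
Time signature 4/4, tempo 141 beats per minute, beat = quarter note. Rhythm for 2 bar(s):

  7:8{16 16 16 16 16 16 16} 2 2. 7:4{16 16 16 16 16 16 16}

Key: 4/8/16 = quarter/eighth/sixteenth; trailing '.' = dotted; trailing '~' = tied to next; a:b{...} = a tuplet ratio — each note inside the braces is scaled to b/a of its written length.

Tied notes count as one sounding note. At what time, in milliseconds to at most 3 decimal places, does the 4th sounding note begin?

1. 0.0ms @ 0 + 121.581ms (2/7)
2. 121.581ms @ 2/7 + 121.581ms (2/7)
3. 243.161ms @ 4/7 + 121.581ms (2/7)
4. 364.742ms @ 6/7 + 121.581ms (2/7)
5. 486.322ms @ 8/7 + 121.581ms (2/7)
6. 607.903ms @ 10/7 + 121.581ms (2/7)
7. 729.483ms @ 12/7 + 121.581ms (2/7)
8. 851.064ms @ 2 + 851.064ms (2)
9. 1702.128ms @ 4 + 1276.596ms (3)
10. 2978.723ms @ 7 + 60.79ms (1/7)
11. 3039.514ms @ 50/7 + 60.79ms (1/7)
12. 3100.304ms @ 51/7 + 60.79ms (1/7)
13. 3161.094ms @ 52/7 + 60.79ms (1/7)
14. 3221.884ms @ 53/7 + 60.79ms (1/7)
15. 3282.675ms @ 54/7 + 60.79ms (1/7)
16. 3343.465ms @ 55/7 + 60.79ms (1/7)

note 4 onset = 6/7b = 364.742ms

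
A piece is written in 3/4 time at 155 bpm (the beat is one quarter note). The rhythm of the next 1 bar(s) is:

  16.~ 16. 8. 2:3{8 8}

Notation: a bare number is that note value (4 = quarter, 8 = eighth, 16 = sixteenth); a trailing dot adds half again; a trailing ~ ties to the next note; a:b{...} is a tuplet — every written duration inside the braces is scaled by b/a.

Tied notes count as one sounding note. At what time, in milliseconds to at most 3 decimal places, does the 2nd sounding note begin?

1. 0.0ms @ 0 + 290.323ms (3/4)
2. 290.323ms @ 3/4 + 290.323ms (3/4)
3. 580.645ms @ 3/2 + 290.323ms (3/4)
4. 870.968ms @ 9/4 + 290.323ms (3/4)

note 2 onset = 3/4b = 290.323ms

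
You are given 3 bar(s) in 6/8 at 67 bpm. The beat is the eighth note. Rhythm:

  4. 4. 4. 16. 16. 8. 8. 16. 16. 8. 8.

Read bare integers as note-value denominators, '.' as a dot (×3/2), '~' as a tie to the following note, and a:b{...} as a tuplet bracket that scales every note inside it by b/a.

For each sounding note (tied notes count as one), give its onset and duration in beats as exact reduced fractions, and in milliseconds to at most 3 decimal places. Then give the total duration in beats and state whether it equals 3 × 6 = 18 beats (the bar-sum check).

1) 0.0ms=0b +2686.567ms=3b
2) 2686.567ms=3b +2686.567ms=3b
3) 5373.134ms=6b +2686.567ms=3b
4) 8059.701ms=9b +671.642ms=3/4b
5) 8731.343ms=39/4b +671.642ms=3/4b
6) 9402.985ms=21/2b +1343.284ms=3/2b
7) 10746.269ms=12b +1343.284ms=3/2b
8) 12089.552ms=27/2b +671.642ms=3/4b
9) 12761.194ms=57/4b +671.642ms=3/4b
10) 13432.836ms=15b +1343.284ms=3/2b
11) 14776.119ms=33/2b +1343.284ms=3/2b
Σ=18b of 18 (67bpm 6/8) — PASS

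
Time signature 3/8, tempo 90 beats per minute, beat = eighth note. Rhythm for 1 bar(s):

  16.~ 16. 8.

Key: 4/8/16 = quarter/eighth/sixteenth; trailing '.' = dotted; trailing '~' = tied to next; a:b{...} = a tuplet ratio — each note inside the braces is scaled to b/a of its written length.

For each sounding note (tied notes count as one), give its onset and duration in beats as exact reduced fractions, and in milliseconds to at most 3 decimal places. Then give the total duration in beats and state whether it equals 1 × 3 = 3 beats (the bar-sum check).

1) 0.0ms=0b +1000.0ms=3/2b
2) 1000.0ms=3/2b +1000.0ms=3/2b
Σ=3b of 3 (90bpm 3/8) — PASS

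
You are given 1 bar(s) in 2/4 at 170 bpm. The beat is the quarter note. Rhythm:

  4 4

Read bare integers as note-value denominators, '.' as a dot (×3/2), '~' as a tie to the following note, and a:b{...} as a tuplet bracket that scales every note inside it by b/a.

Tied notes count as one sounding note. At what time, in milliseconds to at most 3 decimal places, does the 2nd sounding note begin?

note 2 onset = 1b = 352.941ms

1. 0.0ms @ 0 + 352.941ms (1)
2. 352.941ms @ 1 + 352.941ms (1)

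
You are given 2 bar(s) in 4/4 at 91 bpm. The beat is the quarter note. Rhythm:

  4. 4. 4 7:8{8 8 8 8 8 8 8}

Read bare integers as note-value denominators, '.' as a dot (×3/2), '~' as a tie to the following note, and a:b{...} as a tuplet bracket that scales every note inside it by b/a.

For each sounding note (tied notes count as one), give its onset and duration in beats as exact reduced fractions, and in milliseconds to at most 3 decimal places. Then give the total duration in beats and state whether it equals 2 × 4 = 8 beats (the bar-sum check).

1) 0.0ms=0b +989.011ms=3/2b
2) 989.011ms=3/2b +989.011ms=3/2b
3) 1978.022ms=3b +659.341ms=1b
4) 2637.363ms=4b +376.766ms=4/7b
5) 3014.129ms=32/7b +376.766ms=4/7b
6) 3390.895ms=36/7b +376.766ms=4/7b
7) 3767.661ms=40/7b +376.766ms=4/7b
8) 4144.427ms=44/7b +376.766ms=4/7b
9) 4521.193ms=48/7b +376.766ms=4/7b
10) 4897.959ms=52/7b +376.766ms=4/7b
Σ=8b of 8 (91bpm 4/4) — PASS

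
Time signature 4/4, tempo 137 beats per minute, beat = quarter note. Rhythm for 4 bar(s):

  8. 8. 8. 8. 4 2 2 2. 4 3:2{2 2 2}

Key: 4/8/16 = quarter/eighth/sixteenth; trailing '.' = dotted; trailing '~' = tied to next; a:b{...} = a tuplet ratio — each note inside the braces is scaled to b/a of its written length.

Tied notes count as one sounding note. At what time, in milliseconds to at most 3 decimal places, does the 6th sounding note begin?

note 6 onset = 4b = 1751.825ms

1. 0.0ms @ 0 + 328.467ms (3/4)
2. 328.467ms @ 3/4 + 328.467ms (3/4)
3. 656.934ms @ 3/2 + 328.467ms (3/4)
4. 985.401ms @ 9/4 + 328.467ms (3/4)
5. 1313.869ms @ 3 + 437.956ms (1)
6. 1751.825ms @ 4 + 875.912ms (2)
7. 2627.737ms @ 6 + 875.912ms (2)
8. 3503.65ms @ 8 + 1313.869ms (3)
9. 4817.518ms @ 11 + 437.956ms (1)
10. 5255.474ms @ 12 + 583.942ms (4/3)
11. 5839.416ms @ 40/3 + 583.942ms (4/3)
12. 6423.358ms @ 44/3 + 583.942ms (4/3)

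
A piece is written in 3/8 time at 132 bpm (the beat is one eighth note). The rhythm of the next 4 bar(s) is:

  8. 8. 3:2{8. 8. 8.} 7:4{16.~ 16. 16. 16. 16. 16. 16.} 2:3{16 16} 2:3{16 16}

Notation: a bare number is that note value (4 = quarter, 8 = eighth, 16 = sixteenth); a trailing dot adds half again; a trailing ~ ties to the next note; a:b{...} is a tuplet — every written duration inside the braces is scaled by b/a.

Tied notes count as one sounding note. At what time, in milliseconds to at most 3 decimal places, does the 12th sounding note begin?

note 12 onset = 9b = 4090.909ms

1. 0.0ms @ 0 + 681.818ms (3/2)
2. 681.818ms @ 3/2 + 681.818ms (3/2)
3. 1363.636ms @ 3 + 454.545ms (1)
4. 1818.182ms @ 4 + 454.545ms (1)
5. 2272.727ms @ 5 + 454.545ms (1)
6. 2727.273ms @ 6 + 389.61ms (6/7)
7. 3116.883ms @ 48/7 + 194.805ms (3/7)
8. 3311.688ms @ 51/7 + 194.805ms (3/7)
9. 3506.494ms @ 54/7 + 194.805ms (3/7)
10. 3701.299ms @ 57/7 + 194.805ms (3/7)
11. 3896.104ms @ 60/7 + 194.805ms (3/7)
12. 4090.909ms @ 9 + 340.909ms (3/4)
13. 4431.818ms @ 39/4 + 340.909ms (3/4)
14. 4772.727ms @ 21/2 + 340.909ms (3/4)
15. 5113.636ms @ 45/4 + 340.909ms (3/4)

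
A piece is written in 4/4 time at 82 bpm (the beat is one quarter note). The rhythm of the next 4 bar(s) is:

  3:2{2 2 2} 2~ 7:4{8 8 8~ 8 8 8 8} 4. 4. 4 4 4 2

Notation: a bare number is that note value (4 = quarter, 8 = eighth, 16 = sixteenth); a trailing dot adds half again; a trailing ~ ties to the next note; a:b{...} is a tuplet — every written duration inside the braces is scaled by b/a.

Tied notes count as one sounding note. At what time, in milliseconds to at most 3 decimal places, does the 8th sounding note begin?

note 8 onset = 52/7b = 5435.54ms

1. 0.0ms @ 0 + 975.61ms (4/3)
2. 975.61ms @ 4/3 + 975.61ms (4/3)
3. 1951.22ms @ 8/3 + 975.61ms (4/3)
4. 2926.829ms @ 4 + 1672.474ms (16/7)
5. 4599.303ms @ 44/7 + 209.059ms (2/7)
6. 4808.362ms @ 46/7 + 418.118ms (4/7)
7. 5226.481ms @ 50/7 + 209.059ms (2/7)
8. 5435.54ms @ 52/7 + 209.059ms (2/7)
9. 5644.599ms @ 54/7 + 209.059ms (2/7)
10. 5853.659ms @ 8 + 1097.561ms (3/2)
11. 6951.22ms @ 19/2 + 1097.561ms (3/2)
12. 8048.78ms @ 11 + 731.707ms (1)
13. 8780.488ms @ 12 + 731.707ms (1)
14. 9512.195ms @ 13 + 731.707ms (1)
15. 10243.902ms @ 14 + 1463.415ms (2)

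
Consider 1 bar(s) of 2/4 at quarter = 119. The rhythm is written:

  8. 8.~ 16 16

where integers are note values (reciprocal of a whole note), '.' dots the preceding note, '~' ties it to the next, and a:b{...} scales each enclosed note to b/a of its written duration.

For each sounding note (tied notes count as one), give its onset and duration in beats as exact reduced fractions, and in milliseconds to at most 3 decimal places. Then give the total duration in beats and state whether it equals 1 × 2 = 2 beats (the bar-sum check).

1) 0.0ms=0b +378.151ms=3/4b
2) 378.151ms=3/4b +504.202ms=1b
3) 882.353ms=7/4b +126.05ms=1/4b
Σ=2b of 2 (119bpm 2/4) — PASS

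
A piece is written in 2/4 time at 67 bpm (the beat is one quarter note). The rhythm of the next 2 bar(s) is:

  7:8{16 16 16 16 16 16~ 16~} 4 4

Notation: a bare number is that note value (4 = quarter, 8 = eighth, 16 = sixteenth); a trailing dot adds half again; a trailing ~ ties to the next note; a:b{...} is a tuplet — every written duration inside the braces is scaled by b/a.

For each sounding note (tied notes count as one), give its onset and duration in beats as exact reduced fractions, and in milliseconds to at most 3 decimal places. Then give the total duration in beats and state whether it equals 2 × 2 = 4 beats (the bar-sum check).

1) 0.0ms=0b +255.864ms=2/7b
2) 255.864ms=2/7b +255.864ms=2/7b
3) 511.727ms=4/7b +255.864ms=2/7b
4) 767.591ms=6/7b +255.864ms=2/7b
5) 1023.454ms=8/7b +255.864ms=2/7b
6) 1279.318ms=10/7b +1407.249ms=11/7b
7) 2686.567ms=3b +895.522ms=1b
Σ=4b of 4 (67bpm 2/4) — PASS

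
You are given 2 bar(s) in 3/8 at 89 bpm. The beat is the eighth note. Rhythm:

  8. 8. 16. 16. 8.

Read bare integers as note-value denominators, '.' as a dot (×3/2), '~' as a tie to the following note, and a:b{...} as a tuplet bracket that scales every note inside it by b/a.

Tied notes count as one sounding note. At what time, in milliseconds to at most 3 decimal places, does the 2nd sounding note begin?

1. 0.0ms @ 0 + 1011.236ms (3/2)
2. 1011.236ms @ 3/2 + 1011.236ms (3/2)
3. 2022.472ms @ 3 + 505.618ms (3/4)
4. 2528.09ms @ 15/4 + 505.618ms (3/4)
5. 3033.708ms @ 9/2 + 1011.236ms (3/2)

note 2 onset = 3/2b = 1011.236ms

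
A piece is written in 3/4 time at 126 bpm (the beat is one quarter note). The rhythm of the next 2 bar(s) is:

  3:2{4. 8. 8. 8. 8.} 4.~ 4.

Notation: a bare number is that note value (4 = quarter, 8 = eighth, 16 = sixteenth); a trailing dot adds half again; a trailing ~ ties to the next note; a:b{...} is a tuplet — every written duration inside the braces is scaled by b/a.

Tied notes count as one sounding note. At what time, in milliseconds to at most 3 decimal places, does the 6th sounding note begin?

1. 0.0ms @ 0 + 476.19ms (1)
2. 476.19ms @ 1 + 238.095ms (1/2)
3. 714.286ms @ 3/2 + 238.095ms (1/2)
4. 952.381ms @ 2 + 238.095ms (1/2)
5. 1190.476ms @ 5/2 + 238.095ms (1/2)
6. 1428.571ms @ 3 + 1428.571ms (3)

note 6 onset = 3b = 1428.571ms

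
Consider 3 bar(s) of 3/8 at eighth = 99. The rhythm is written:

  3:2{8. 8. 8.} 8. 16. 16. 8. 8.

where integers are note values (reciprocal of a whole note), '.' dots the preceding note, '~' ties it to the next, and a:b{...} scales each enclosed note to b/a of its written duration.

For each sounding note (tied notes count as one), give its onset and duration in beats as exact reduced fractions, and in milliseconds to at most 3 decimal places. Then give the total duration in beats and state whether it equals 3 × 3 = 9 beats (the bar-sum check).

1) 0.0ms=0b +606.061ms=1b
2) 606.061ms=1b +606.061ms=1b
3) 1212.121ms=2b +606.061ms=1b
4) 1818.182ms=3b +909.091ms=3/2b
5) 2727.273ms=9/2b +454.545ms=3/4b
6) 3181.818ms=21/4b +454.545ms=3/4b
7) 3636.364ms=6b +909.091ms=3/2b
8) 4545.455ms=15/2b +909.091ms=3/2b
Σ=9b of 9 (99bpm 3/8) — PASS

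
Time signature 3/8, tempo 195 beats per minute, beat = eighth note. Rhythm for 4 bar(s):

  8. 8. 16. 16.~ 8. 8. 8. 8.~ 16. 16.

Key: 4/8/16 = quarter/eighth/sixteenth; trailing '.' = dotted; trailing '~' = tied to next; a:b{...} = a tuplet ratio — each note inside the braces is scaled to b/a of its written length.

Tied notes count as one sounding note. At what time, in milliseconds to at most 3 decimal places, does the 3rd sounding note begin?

1. 0.0ms @ 0 + 461.538ms (3/2)
2. 461.538ms @ 3/2 + 461.538ms (3/2)
3. 923.077ms @ 3 + 230.769ms (3/4)
4. 1153.846ms @ 15/4 + 692.308ms (9/4)
5. 1846.154ms @ 6 + 461.538ms (3/2)
6. 2307.692ms @ 15/2 + 461.538ms (3/2)
7. 2769.231ms @ 9 + 692.308ms (9/4)
8. 3461.538ms @ 45/4 + 230.769ms (3/4)

note 3 onset = 3b = 923.077ms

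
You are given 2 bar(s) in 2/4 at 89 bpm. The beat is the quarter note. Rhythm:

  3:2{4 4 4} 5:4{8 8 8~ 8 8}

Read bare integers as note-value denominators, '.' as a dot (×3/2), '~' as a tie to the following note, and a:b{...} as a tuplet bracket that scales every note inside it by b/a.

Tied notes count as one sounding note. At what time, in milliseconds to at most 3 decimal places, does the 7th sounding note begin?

1. 0.0ms @ 0 + 449.438ms (2/3)
2. 449.438ms @ 2/3 + 449.438ms (2/3)
3. 898.876ms @ 4/3 + 449.438ms (2/3)
4. 1348.315ms @ 2 + 269.663ms (2/5)
5. 1617.978ms @ 12/5 + 269.663ms (2/5)
6. 1887.64ms @ 14/5 + 539.326ms (4/5)
7. 2426.966ms @ 18/5 + 269.663ms (2/5)

note 7 onset = 18/5b = 2426.966ms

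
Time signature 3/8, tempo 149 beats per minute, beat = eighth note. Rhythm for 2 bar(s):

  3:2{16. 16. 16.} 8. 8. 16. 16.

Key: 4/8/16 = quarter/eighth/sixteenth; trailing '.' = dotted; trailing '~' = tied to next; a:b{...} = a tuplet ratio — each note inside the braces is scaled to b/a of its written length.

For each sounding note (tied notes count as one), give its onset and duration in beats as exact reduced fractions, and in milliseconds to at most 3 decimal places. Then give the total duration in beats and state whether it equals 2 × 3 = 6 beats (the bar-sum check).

1) 0.0ms=0b +201.342ms=1/2b
2) 201.342ms=1/2b +201.342ms=1/2b
3) 402.685ms=1b +201.342ms=1/2b
4) 604.027ms=3/2b +604.027ms=3/2b
5) 1208.054ms=3b +604.027ms=3/2b
6) 1812.081ms=9/2b +302.013ms=3/4b
7) 2114.094ms=21/4b +302.013ms=3/4b
Σ=6b of 6 (149bpm 3/8) — PASS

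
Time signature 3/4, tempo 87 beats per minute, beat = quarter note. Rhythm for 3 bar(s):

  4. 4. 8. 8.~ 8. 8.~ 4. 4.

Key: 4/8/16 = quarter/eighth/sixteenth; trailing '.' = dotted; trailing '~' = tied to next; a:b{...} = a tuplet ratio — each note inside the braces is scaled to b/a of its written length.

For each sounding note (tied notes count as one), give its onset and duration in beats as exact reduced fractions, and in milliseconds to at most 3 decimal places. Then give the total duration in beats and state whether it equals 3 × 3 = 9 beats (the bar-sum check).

1) 0.0ms=0b +1034.483ms=3/2b
2) 1034.483ms=3/2b +1034.483ms=3/2b
3) 2068.966ms=3b +517.241ms=3/4b
4) 2586.207ms=15/4b +1034.483ms=3/2b
5) 3620.69ms=21/4b +1551.724ms=9/4b
6) 5172.414ms=15/2b +1034.483ms=3/2b
Σ=9b of 9 (87bpm 3/4) — PASS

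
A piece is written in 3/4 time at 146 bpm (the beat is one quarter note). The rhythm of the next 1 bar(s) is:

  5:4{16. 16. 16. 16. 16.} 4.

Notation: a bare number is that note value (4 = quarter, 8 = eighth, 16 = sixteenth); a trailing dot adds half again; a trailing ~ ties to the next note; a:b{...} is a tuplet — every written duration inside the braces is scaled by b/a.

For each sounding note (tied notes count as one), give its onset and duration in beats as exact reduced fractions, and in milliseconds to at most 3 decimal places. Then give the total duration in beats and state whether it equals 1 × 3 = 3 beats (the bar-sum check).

1) 0.0ms=0b +123.288ms=3/10b
2) 123.288ms=3/10b +123.288ms=3/10b
3) 246.575ms=3/5b +123.288ms=3/10b
4) 369.863ms=9/10b +123.288ms=3/10b
5) 493.151ms=6/5b +123.288ms=3/10b
6) 616.438ms=3/2b +616.438ms=3/2b
Σ=3b of 3 (146bpm 3/4) — PASS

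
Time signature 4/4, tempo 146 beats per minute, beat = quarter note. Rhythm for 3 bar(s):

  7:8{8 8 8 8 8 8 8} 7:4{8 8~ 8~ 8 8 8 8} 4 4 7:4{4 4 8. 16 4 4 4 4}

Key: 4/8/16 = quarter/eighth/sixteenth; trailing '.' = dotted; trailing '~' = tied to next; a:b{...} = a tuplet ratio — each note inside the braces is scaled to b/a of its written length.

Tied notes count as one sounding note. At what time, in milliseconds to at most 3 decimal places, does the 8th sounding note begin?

1. 0.0ms @ 0 + 234.834ms (4/7)
2. 234.834ms @ 4/7 + 234.834ms (4/7)
3. 469.667ms @ 8/7 + 234.834ms (4/7)
4. 704.501ms @ 12/7 + 234.834ms (4/7)
5. 939.335ms @ 16/7 + 234.834ms (4/7)
6. 1174.168ms @ 20/7 + 234.834ms (4/7)
7. 1409.002ms @ 24/7 + 234.834ms (4/7)
8. 1643.836ms @ 4 + 117.417ms (2/7)
9. 1761.252ms @ 30/7 + 352.25ms (6/7)
10. 2113.503ms @ 36/7 + 117.417ms (2/7)
11. 2230.92ms @ 38/7 + 117.417ms (2/7)
12. 2348.337ms @ 40/7 + 117.417ms (2/7)
13. 2465.753ms @ 6 + 410.959ms (1)
14. 2876.712ms @ 7 + 410.959ms (1)
15. 3287.671ms @ 8 + 234.834ms (4/7)
16. 3522.505ms @ 60/7 + 234.834ms (4/7)
17. 3757.339ms @ 64/7 + 176.125ms (3/7)
18. 3933.464ms @ 67/7 + 58.708ms (1/7)
19. 3992.172ms @ 68/7 + 234.834ms (4/7)
20. 4227.006ms @ 72/7 + 234.834ms (4/7)
21. 4461.84ms @ 76/7 + 234.834ms (4/7)
22. 4696.673ms @ 80/7 + 234.834ms (4/7)

note 8 onset = 4b = 1643.836ms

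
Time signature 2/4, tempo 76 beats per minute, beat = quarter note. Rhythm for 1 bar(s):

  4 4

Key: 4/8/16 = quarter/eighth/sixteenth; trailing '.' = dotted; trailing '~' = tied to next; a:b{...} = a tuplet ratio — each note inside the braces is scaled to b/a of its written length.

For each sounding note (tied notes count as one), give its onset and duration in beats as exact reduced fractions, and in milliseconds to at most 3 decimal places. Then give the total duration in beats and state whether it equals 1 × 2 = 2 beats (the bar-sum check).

1) 0.0ms=0b +789.474ms=1b
2) 789.474ms=1b +789.474ms=1b
Σ=2b of 2 (76bpm 2/4) — PASS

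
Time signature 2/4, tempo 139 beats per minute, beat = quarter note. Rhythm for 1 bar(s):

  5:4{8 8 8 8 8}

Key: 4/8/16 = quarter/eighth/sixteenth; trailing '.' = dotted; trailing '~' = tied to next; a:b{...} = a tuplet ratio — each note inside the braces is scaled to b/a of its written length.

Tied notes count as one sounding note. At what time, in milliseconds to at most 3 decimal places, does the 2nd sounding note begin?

note 2 onset = 2/5b = 172.662ms

1. 0.0ms @ 0 + 172.662ms (2/5)
2. 172.662ms @ 2/5 + 172.662ms (2/5)
3. 345.324ms @ 4/5 + 172.662ms (2/5)
4. 517.986ms @ 6/5 + 172.662ms (2/5)
5. 690.647ms @ 8/5 + 172.662ms (2/5)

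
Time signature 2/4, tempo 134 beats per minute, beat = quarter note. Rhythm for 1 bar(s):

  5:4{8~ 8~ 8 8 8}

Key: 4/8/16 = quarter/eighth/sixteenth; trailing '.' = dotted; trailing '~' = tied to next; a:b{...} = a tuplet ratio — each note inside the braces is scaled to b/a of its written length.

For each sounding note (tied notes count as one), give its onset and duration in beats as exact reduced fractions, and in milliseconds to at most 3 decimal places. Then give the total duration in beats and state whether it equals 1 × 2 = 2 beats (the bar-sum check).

1) 0.0ms=0b +537.313ms=6/5b
2) 537.313ms=6/5b +179.104ms=2/5b
3) 716.418ms=8/5b +179.104ms=2/5b
Σ=2b of 2 (134bpm 2/4) — PASS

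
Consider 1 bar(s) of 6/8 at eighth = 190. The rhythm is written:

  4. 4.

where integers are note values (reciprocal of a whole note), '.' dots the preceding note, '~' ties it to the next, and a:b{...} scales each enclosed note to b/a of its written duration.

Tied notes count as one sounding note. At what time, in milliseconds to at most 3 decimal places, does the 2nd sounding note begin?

1. 0.0ms @ 0 + 947.368ms (3)
2. 947.368ms @ 3 + 947.368ms (3)

note 2 onset = 3b = 947.368ms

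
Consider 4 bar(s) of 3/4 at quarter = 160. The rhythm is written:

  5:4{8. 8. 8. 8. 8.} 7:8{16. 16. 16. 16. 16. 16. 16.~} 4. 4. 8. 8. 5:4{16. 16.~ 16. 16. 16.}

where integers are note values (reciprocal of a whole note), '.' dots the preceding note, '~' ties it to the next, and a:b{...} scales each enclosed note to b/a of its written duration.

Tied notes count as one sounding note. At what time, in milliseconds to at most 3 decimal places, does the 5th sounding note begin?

note 5 onset = 12/5b = 900.0ms

1. 0.0ms @ 0 + 225.0ms (3/5)
2. 225.0ms @ 3/5 + 225.0ms (3/5)
3. 450.0ms @ 6/5 + 225.0ms (3/5)
4. 675.0ms @ 9/5 + 225.0ms (3/5)
5. 900.0ms @ 12/5 + 225.0ms (3/5)
6. 1125.0ms @ 3 + 160.714ms (3/7)
7. 1285.714ms @ 24/7 + 160.714ms (3/7)
8. 1446.429ms @ 27/7 + 160.714ms (3/7)
9. 1607.143ms @ 30/7 + 160.714ms (3/7)
10. 1767.857ms @ 33/7 + 160.714ms (3/7)
11. 1928.571ms @ 36/7 + 160.714ms (3/7)
12. 2089.286ms @ 39/7 + 723.214ms (27/14)
13. 2812.5ms @ 15/2 + 562.5ms (3/2)
14. 3375.0ms @ 9 + 281.25ms (3/4)
15. 3656.25ms @ 39/4 + 281.25ms (3/4)
16. 3937.5ms @ 21/2 + 112.5ms (3/10)
17. 4050.0ms @ 54/5 + 225.0ms (3/5)
18. 4275.0ms @ 57/5 + 112.5ms (3/10)
19. 4387.5ms @ 117/10 + 112.5ms (3/10)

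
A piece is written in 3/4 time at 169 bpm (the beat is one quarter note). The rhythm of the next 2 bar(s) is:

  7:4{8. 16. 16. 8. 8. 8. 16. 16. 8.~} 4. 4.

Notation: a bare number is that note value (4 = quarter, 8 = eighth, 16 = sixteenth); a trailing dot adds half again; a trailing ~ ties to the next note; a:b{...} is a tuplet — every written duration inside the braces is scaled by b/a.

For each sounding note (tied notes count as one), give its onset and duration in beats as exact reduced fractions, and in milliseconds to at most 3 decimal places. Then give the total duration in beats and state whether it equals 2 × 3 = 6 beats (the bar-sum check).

1) 0.0ms=0b +152.156ms=3/7b
2) 152.156ms=3/7b +76.078ms=3/14b
3) 228.233ms=9/14b +76.078ms=3/14b
4) 304.311ms=6/7b +152.156ms=3/7b
5) 456.467ms=9/7b +152.156ms=3/7b
6) 608.622ms=12/7b +152.156ms=3/7b
7) 760.778ms=15/7b +76.078ms=3/14b
8) 836.855ms=33/14b +76.078ms=3/14b
9) 912.933ms=18/7b +684.7ms=27/14b
10) 1597.633ms=9/2b +532.544ms=3/2b
Σ=6b of 6 (169bpm 3/4) — PASS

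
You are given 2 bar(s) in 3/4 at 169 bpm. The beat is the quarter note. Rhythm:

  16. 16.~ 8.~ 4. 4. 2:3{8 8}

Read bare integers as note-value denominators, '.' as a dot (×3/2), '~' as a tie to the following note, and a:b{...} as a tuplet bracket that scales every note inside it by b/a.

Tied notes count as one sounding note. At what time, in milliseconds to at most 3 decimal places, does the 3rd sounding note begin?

note 3 onset = 3b = 1065.089ms

1. 0.0ms @ 0 + 133.136ms (3/8)
2. 133.136ms @ 3/8 + 931.953ms (21/8)
3. 1065.089ms @ 3 + 532.544ms (3/2)
4. 1597.633ms @ 9/2 + 266.272ms (3/4)
5. 1863.905ms @ 21/4 + 266.272ms (3/4)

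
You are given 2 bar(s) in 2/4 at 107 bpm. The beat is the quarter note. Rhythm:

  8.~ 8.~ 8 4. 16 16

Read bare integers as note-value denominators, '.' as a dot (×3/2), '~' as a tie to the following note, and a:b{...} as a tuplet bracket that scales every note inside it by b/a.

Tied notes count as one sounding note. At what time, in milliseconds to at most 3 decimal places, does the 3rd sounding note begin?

1. 0.0ms @ 0 + 1121.495ms (2)
2. 1121.495ms @ 2 + 841.121ms (3/2)
3. 1962.617ms @ 7/2 + 140.187ms (1/4)
4. 2102.804ms @ 15/4 + 140.187ms (1/4)

note 3 onset = 7/2b = 1962.617ms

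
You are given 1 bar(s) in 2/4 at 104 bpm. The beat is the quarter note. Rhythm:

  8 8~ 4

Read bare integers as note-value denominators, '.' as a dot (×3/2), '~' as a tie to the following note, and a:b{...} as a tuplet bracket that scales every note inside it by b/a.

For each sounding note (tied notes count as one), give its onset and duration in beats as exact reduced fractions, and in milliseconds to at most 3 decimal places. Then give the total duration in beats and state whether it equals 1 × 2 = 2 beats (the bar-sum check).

1) 0.0ms=0b +288.462ms=1/2b
2) 288.462ms=1/2b +865.385ms=3/2b
Σ=2b of 2 (104bpm 2/4) — PASS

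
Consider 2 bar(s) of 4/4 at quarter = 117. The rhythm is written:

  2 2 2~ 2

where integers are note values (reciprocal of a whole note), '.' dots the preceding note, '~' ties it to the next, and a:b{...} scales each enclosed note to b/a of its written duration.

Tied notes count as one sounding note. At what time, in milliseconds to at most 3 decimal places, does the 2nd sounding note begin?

1. 0.0ms @ 0 + 1025.641ms (2)
2. 1025.641ms @ 2 + 1025.641ms (2)
3. 2051.282ms @ 4 + 2051.282ms (4)

note 2 onset = 2b = 1025.641ms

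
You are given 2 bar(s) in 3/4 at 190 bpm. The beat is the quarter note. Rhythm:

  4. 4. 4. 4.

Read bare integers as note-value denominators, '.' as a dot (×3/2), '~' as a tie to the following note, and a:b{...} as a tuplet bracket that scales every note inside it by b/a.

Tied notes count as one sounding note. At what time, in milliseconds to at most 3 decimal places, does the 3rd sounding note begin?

1. 0.0ms @ 0 + 473.684ms (3/2)
2. 473.684ms @ 3/2 + 473.684ms (3/2)
3. 947.368ms @ 3 + 473.684ms (3/2)
4. 1421.053ms @ 9/2 + 473.684ms (3/2)

note 3 onset = 3b = 947.368ms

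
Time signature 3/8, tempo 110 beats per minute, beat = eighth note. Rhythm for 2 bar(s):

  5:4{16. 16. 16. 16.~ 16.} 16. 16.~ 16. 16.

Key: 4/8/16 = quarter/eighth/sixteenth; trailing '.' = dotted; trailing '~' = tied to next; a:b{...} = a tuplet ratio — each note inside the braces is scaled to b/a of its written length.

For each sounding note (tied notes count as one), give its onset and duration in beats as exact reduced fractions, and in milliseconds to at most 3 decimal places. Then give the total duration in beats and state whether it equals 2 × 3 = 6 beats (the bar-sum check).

1) 0.0ms=0b +327.273ms=3/5b
2) 327.273ms=3/5b +327.273ms=3/5b
3) 654.545ms=6/5b +327.273ms=3/5b
4) 981.818ms=9/5b +654.545ms=6/5b
5) 1636.364ms=3b +409.091ms=3/4b
6) 2045.455ms=15/4b +818.182ms=3/2b
7) 2863.636ms=21/4b +409.091ms=3/4b
Σ=6b of 6 (110bpm 3/8) — PASS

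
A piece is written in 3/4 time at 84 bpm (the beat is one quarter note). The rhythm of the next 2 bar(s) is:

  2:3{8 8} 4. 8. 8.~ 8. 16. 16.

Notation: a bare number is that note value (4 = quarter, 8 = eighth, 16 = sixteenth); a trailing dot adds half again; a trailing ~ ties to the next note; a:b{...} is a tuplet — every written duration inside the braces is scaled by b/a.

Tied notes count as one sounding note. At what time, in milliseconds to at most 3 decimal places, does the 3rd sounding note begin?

1. 0.0ms @ 0 + 535.714ms (3/4)
2. 535.714ms @ 3/4 + 535.714ms (3/4)
3. 1071.429ms @ 3/2 + 1071.429ms (3/2)
4. 2142.857ms @ 3 + 535.714ms (3/4)
5. 2678.571ms @ 15/4 + 1071.429ms (3/2)
6. 3750.0ms @ 21/4 + 267.857ms (3/8)
7. 4017.857ms @ 45/8 + 267.857ms (3/8)

note 3 onset = 3/2b = 1071.429ms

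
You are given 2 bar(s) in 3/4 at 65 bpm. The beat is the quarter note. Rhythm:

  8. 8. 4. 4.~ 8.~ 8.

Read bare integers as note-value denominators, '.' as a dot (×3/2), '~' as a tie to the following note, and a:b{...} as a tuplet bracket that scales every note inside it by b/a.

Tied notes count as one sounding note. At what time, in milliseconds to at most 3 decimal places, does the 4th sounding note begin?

1. 0.0ms @ 0 + 692.308ms (3/4)
2. 692.308ms @ 3/4 + 692.308ms (3/4)
3. 1384.615ms @ 3/2 + 1384.615ms (3/2)
4. 2769.231ms @ 3 + 2769.231ms (3)

note 4 onset = 3b = 2769.231ms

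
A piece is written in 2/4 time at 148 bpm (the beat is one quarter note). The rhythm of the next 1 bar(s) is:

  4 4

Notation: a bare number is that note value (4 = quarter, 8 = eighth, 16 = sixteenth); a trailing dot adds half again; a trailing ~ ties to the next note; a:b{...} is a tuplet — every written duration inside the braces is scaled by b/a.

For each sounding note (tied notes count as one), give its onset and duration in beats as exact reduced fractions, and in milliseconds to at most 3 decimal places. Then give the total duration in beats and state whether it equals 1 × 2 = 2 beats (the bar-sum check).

1) 0.0ms=0b +405.405ms=1b
2) 405.405ms=1b +405.405ms=1b
Σ=2b of 2 (148bpm 2/4) — PASS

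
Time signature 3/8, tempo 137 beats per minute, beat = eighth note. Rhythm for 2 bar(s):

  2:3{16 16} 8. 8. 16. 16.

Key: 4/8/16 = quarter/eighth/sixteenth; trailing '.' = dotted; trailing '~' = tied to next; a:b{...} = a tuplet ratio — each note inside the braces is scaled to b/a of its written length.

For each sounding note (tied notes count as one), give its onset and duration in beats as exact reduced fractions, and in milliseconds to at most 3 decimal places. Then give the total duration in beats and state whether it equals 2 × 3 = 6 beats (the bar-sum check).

1) 0.0ms=0b +328.467ms=3/4b
2) 328.467ms=3/4b +328.467ms=3/4b
3) 656.934ms=3/2b +656.934ms=3/2b
4) 1313.869ms=3b +656.934ms=3/2b
5) 1970.803ms=9/2b +328.467ms=3/4b
6) 2299.27ms=21/4b +328.467ms=3/4b
Σ=6b of 6 (137bpm 3/8) — PASS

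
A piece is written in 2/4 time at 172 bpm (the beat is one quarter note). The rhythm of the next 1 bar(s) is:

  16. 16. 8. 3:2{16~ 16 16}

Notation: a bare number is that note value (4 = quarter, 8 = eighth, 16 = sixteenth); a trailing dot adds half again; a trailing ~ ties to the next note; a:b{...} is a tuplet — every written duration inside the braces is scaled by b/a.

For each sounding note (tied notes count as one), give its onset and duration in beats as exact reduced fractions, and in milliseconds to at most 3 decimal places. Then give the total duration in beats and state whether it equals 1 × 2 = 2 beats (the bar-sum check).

1) 0.0ms=0b +130.814ms=3/8b
2) 130.814ms=3/8b +130.814ms=3/8b
3) 261.628ms=3/4b +261.628ms=3/4b
4) 523.256ms=3/2b +116.279ms=1/3b
5) 639.535ms=11/6b +58.14ms=1/6b
Σ=2b of 2 (172bpm 2/4) — PASS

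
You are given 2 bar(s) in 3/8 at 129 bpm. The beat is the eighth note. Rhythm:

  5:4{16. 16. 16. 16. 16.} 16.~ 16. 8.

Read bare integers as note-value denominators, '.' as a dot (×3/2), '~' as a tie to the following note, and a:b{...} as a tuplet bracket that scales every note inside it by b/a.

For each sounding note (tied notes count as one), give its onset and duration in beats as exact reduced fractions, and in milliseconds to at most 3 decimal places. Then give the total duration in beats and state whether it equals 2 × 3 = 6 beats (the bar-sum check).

1) 0.0ms=0b +279.07ms=3/5b
2) 279.07ms=3/5b +279.07ms=3/5b
3) 558.14ms=6/5b +279.07ms=3/5b
4) 837.209ms=9/5b +279.07ms=3/5b
5) 1116.279ms=12/5b +279.07ms=3/5b
6) 1395.349ms=3b +697.674ms=3/2b
7) 2093.023ms=9/2b +697.674ms=3/2b
Σ=6b of 6 (129bpm 3/8) — PASS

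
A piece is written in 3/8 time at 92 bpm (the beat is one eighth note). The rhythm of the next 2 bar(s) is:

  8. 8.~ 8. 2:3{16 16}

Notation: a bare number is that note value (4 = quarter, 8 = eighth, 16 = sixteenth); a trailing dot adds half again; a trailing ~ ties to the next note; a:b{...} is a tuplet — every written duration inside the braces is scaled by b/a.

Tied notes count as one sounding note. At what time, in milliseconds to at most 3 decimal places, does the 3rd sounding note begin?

1. 0.0ms @ 0 + 978.261ms (3/2)
2. 978.261ms @ 3/2 + 1956.522ms (3)
3. 2934.783ms @ 9/2 + 489.13ms (3/4)
4. 3423.913ms @ 21/4 + 489.13ms (3/4)

note 3 onset = 9/2b = 2934.783ms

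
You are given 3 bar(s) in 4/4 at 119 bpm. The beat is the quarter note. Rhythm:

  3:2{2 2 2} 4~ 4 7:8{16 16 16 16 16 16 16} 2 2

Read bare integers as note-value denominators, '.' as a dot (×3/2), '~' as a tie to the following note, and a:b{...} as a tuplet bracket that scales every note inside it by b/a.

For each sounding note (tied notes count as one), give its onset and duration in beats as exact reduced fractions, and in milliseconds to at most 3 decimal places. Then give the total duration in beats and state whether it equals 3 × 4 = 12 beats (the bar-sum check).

1) 0.0ms=0b +672.269ms=4/3b
2) 672.269ms=4/3b +672.269ms=4/3b
3) 1344.538ms=8/3b +672.269ms=4/3b
4) 2016.807ms=4b +1008.403ms=2b
5) 3025.21ms=6b +144.058ms=2/7b
6) 3169.268ms=44/7b +144.058ms=2/7b
7) 3313.325ms=46/7b +144.058ms=2/7b
8) 3457.383ms=48/7b +144.058ms=2/7b
9) 3601.441ms=50/7b +144.058ms=2/7b
10) 3745.498ms=52/7b +144.058ms=2/7b
11) 3889.556ms=54/7b +144.058ms=2/7b
12) 4033.613ms=8b +1008.403ms=2b
13) 5042.017ms=10b +1008.403ms=2b
Σ=12b of 12 (119bpm 4/4) — PASS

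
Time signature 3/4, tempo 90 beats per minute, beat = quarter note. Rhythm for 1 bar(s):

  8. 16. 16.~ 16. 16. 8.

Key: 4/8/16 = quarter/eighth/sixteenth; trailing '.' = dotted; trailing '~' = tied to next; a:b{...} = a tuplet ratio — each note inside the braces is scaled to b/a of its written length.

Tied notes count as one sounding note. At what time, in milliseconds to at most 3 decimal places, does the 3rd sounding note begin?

note 3 onset = 9/8b = 750.0ms

1. 0.0ms @ 0 + 500.0ms (3/4)
2. 500.0ms @ 3/4 + 250.0ms (3/8)
3. 750.0ms @ 9/8 + 500.0ms (3/4)
4. 1250.0ms @ 15/8 + 250.0ms (3/8)
5. 1500.0ms @ 9/4 + 500.0ms (3/4)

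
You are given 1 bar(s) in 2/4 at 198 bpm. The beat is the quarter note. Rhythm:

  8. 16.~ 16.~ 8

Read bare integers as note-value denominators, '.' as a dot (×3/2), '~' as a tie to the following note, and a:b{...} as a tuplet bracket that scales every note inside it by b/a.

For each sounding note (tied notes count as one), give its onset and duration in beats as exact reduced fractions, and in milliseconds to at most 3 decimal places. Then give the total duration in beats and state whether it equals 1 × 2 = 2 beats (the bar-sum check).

1) 0.0ms=0b +227.273ms=3/4b
2) 227.273ms=3/4b +378.788ms=5/4b
Σ=2b of 2 (198bpm 2/4) — PASS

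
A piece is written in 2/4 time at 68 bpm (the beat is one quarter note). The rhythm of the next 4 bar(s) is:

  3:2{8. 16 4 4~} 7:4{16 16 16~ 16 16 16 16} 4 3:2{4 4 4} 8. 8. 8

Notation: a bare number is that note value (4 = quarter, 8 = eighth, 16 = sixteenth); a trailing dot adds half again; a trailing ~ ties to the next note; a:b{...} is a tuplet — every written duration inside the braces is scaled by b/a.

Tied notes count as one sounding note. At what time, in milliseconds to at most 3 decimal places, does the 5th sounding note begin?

note 5 onset = 15/7b = 1890.756ms

1. 0.0ms @ 0 + 441.176ms (1/2)
2. 441.176ms @ 1/2 + 147.059ms (1/6)
3. 588.235ms @ 2/3 + 588.235ms (2/3)
4. 1176.471ms @ 4/3 + 714.286ms (17/21)
5. 1890.756ms @ 15/7 + 126.05ms (1/7)
6. 2016.807ms @ 16/7 + 252.101ms (2/7)
7. 2268.908ms @ 18/7 + 126.05ms (1/7)
8. 2394.958ms @ 19/7 + 126.05ms (1/7)
9. 2521.008ms @ 20/7 + 126.05ms (1/7)
10. 2647.059ms @ 3 + 882.353ms (1)
11. 3529.412ms @ 4 + 588.235ms (2/3)
12. 4117.647ms @ 14/3 + 588.235ms (2/3)
13. 4705.882ms @ 16/3 + 588.235ms (2/3)
14. 5294.118ms @ 6 + 661.765ms (3/4)
15. 5955.882ms @ 27/4 + 661.765ms (3/4)
16. 6617.647ms @ 15/2 + 441.176ms (1/2)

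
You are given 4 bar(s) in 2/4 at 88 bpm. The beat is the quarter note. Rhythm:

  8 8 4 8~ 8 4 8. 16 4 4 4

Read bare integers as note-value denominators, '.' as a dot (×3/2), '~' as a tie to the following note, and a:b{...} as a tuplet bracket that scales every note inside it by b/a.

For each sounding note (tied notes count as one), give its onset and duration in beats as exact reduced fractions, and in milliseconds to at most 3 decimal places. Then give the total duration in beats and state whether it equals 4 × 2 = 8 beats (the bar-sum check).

1) 0.0ms=0b +340.909ms=1/2b
2) 340.909ms=1/2b +340.909ms=1/2b
3) 681.818ms=1b +681.818ms=1b
4) 1363.636ms=2b +681.818ms=1b
5) 2045.455ms=3b +681.818ms=1b
6) 2727.273ms=4b +511.364ms=3/4b
7) 3238.636ms=19/4b +170.455ms=1/4b
8) 3409.091ms=5b +681.818ms=1b
9) 4090.909ms=6b +681.818ms=1b
10) 4772.727ms=7b +681.818ms=1b
Σ=8b of 8 (88bpm 2/4) — PASS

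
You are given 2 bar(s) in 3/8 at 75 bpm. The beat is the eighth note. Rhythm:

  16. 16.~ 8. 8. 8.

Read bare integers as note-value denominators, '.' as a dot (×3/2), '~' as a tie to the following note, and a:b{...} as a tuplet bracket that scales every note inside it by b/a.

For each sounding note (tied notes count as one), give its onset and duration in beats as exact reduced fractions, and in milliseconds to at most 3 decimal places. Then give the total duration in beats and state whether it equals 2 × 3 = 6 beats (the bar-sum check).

1) 0.0ms=0b +600.0ms=3/4b
2) 600.0ms=3/4b +1800.0ms=9/4b
3) 2400.0ms=3b +1200.0ms=3/2b
4) 3600.0ms=9/2b +1200.0ms=3/2b
Σ=6b of 6 (75bpm 3/8) — PASS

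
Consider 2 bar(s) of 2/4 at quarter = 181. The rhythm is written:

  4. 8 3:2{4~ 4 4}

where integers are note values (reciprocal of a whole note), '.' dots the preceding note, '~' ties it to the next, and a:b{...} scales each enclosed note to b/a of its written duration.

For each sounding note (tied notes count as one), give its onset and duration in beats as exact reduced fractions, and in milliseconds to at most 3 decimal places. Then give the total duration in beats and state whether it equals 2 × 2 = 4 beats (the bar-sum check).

1) 0.0ms=0b +497.238ms=3/2b
2) 497.238ms=3/2b +165.746ms=1/2b
3) 662.983ms=2b +441.989ms=4/3b
4) 1104.972ms=10/3b +220.994ms=2/3b
Σ=4b of 4 (181bpm 2/4) — PASS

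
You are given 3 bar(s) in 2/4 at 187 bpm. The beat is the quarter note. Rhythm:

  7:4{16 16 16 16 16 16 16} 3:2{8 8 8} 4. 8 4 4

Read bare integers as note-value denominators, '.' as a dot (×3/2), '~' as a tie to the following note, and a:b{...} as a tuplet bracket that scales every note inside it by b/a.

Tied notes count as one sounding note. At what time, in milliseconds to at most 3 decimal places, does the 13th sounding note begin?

note 13 onset = 4b = 1283.422ms

1. 0.0ms @ 0 + 45.837ms (1/7)
2. 45.837ms @ 1/7 + 45.837ms (1/7)
3. 91.673ms @ 2/7 + 45.837ms (1/7)
4. 137.51ms @ 3/7 + 45.837ms (1/7)
5. 183.346ms @ 4/7 + 45.837ms (1/7)
6. 229.183ms @ 5/7 + 45.837ms (1/7)
7. 275.019ms @ 6/7 + 45.837ms (1/7)
8. 320.856ms @ 1 + 106.952ms (1/3)
9. 427.807ms @ 4/3 + 106.952ms (1/3)
10. 534.759ms @ 5/3 + 106.952ms (1/3)
11. 641.711ms @ 2 + 481.283ms (3/2)
12. 1122.995ms @ 7/2 + 160.428ms (1/2)
13. 1283.422ms @ 4 + 320.856ms (1)
14. 1604.278ms @ 5 + 320.856ms (1)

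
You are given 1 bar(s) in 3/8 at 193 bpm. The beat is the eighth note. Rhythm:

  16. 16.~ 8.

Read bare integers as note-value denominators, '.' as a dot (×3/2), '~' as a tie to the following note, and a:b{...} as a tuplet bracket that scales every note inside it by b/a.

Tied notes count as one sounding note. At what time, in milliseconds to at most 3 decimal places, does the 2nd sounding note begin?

note 2 onset = 3/4b = 233.161ms

1. 0.0ms @ 0 + 233.161ms (3/4)
2. 233.161ms @ 3/4 + 699.482ms (9/4)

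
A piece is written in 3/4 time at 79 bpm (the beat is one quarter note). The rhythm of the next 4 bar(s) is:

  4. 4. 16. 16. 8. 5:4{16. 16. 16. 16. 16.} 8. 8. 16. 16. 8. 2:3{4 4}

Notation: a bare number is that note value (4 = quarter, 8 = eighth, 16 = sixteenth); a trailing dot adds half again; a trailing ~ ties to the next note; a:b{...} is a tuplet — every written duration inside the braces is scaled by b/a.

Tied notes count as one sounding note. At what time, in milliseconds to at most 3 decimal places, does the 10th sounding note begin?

1. 0.0ms @ 0 + 1139.241ms (3/2)
2. 1139.241ms @ 3/2 + 1139.241ms (3/2)
3. 2278.481ms @ 3 + 284.81ms (3/8)
4. 2563.291ms @ 27/8 + 284.81ms (3/8)
5. 2848.101ms @ 15/4 + 569.62ms (3/4)
6. 3417.722ms @ 9/2 + 227.848ms (3/10)
7. 3645.57ms @ 24/5 + 227.848ms (3/10)
8. 3873.418ms @ 51/10 + 227.848ms (3/10)
9. 4101.266ms @ 27/5 + 227.848ms (3/10)
10. 4329.114ms @ 57/10 + 227.848ms (3/10)
11. 4556.962ms @ 6 + 569.62ms (3/4)
12. 5126.582ms @ 27/4 + 569.62ms (3/4)
13. 5696.203ms @ 15/2 + 284.81ms (3/8)
14. 5981.013ms @ 63/8 + 284.81ms (3/8)
15. 6265.823ms @ 33/4 + 569.62ms (3/4)
16. 6835.443ms @ 9 + 1139.241ms (3/2)
17. 7974.684ms @ 21/2 + 1139.241ms (3/2)

note 10 onset = 57/10b = 4329.114ms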